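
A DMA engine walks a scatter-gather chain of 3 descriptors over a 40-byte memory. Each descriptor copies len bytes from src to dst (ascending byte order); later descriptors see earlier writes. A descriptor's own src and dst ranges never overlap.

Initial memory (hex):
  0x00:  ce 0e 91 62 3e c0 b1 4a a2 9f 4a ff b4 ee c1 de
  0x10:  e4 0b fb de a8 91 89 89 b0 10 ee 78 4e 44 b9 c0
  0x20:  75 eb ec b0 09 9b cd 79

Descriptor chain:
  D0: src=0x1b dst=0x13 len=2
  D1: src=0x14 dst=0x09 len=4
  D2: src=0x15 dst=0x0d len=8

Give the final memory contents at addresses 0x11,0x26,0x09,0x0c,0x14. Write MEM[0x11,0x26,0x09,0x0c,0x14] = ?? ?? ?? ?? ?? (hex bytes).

MEM[0x11,0x26,0x09,0x0c,0x14] = 10 cd 4e 89 4e

[0] 0x1b->0x13 len=2 : 78 4e
[1] 0x14->0x09 len=4 : 4e 91 89 89
[2] 0x15->0x0d len=8 : 91 89 89 b0 10 ee 78 4e
query mem[0x11]=0x10, mem[0x26]=0xcd, mem[0x09]=0x4e, mem[0x0c]=0x89, mem[0x14]=0x4e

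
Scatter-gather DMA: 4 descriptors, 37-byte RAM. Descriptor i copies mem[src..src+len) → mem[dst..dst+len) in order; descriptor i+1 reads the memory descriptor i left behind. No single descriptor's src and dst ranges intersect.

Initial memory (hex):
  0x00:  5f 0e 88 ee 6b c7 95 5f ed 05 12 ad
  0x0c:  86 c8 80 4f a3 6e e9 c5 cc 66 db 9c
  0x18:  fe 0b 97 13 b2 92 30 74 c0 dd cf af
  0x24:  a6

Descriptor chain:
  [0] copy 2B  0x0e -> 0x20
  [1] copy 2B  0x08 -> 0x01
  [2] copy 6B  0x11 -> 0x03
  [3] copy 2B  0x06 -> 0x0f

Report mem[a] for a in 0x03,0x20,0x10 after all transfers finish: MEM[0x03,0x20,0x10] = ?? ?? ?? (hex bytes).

#0 dst[0x20+2] := {0x80,0x4f}
#1 dst[0x01+2] := {0xed,0x05}
#2 dst[0x03+6] := {0x6e,0xe9,0xc5,0xcc,0x66,0xdb}
#3 dst[0x0f+2] := {0xcc,0x66}
query mem[0x03]=0x6e, mem[0x20]=0x80, mem[0x10]=0x66

MEM[0x03,0x20,0x10] = 6e 80 66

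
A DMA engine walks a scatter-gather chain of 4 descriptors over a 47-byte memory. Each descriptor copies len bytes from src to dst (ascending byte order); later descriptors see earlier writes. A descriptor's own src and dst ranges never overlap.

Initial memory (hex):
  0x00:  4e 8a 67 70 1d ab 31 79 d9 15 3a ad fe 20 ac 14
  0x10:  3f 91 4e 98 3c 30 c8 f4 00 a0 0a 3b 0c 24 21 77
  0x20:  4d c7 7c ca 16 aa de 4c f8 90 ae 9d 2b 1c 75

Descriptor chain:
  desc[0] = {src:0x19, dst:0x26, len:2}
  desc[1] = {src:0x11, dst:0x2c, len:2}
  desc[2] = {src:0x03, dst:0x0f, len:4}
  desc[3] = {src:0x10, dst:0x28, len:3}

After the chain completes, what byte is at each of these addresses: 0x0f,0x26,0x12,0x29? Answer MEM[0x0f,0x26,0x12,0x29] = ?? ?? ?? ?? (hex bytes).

[0] 0x19->0x26 len=2 : a0 0a
[1] 0x11->0x2c len=2 : 91 4e
[2] 0x03->0x0f len=4 : 70 1d ab 31
[3] 0x10->0x28 len=3 : 1d ab 31
query mem[0x0f]=0x70, mem[0x26]=0xa0, mem[0x12]=0x31, mem[0x29]=0xab

MEM[0x0f,0x26,0x12,0x29] = 70 a0 31 ab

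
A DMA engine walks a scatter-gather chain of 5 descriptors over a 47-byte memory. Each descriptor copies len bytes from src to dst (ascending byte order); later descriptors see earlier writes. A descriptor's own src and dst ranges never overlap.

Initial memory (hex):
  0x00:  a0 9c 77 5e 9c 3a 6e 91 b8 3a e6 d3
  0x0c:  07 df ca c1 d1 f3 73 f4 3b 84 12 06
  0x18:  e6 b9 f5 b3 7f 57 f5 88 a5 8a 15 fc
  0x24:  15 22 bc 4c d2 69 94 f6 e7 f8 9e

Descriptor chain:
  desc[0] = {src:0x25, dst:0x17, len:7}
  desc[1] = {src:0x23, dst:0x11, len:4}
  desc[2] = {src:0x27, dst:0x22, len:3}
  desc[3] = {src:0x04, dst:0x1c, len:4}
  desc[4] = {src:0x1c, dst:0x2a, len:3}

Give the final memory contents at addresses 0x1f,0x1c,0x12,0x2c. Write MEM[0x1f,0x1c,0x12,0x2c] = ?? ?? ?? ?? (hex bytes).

MEM[0x1f,0x1c,0x12,0x2c] = 91 9c 15 6e

#0 dst[0x17+7] := {0x22,0xbc,0x4c,0xd2,0x69,0x94,0xf6}
#1 dst[0x11+4] := {0xfc,0x15,0x22,0xbc}
#2 dst[0x22+3] := {0x4c,0xd2,0x69}
#3 dst[0x1c+4] := {0x9c,0x3a,0x6e,0x91}
#4 dst[0x2a+3] := {0x9c,0x3a,0x6e}
query mem[0x1f]=0x91, mem[0x1c]=0x9c, mem[0x12]=0x15, mem[0x2c]=0x6e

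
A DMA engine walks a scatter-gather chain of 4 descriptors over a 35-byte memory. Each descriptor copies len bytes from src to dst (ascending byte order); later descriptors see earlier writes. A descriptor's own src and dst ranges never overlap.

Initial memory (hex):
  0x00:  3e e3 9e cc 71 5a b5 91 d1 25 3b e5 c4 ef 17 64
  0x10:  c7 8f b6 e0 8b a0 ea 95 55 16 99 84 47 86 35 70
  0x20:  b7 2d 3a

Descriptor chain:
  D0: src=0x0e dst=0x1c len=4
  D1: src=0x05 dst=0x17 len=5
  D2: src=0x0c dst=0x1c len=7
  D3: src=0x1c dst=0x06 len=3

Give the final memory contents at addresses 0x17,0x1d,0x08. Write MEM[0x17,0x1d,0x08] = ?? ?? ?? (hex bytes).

D0: mem[0x1c..0x1f] <- [17 64 c7 8f]
D1: mem[0x17..0x1b] <- [5a b5 91 d1 25]
D2: mem[0x1c..0x22] <- [c4 ef 17 64 c7 8f b6]
D3: mem[0x06..0x08] <- [c4 ef 17]
query mem[0x17]=0x5a, mem[0x1d]=0xef, mem[0x08]=0x17

MEM[0x17,0x1d,0x08] = 5a ef 17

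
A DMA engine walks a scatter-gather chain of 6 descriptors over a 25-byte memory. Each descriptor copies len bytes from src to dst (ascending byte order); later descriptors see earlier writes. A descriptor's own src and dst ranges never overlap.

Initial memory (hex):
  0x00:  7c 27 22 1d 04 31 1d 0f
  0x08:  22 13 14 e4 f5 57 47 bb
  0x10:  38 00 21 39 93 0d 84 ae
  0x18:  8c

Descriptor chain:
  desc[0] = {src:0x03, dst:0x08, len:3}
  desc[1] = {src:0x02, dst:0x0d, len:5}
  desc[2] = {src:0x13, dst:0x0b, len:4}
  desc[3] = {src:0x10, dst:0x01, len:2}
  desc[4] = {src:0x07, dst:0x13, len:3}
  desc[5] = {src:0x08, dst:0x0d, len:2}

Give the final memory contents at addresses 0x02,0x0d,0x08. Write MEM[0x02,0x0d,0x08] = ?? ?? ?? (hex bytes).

MEM[0x02,0x0d,0x08] = 1d 1d 1d

[0] 0x03->0x08 len=3 : 1d 04 31
[1] 0x02->0x0d len=5 : 22 1d 04 31 1d
[2] 0x13->0x0b len=4 : 39 93 0d 84
[3] 0x10->0x01 len=2 : 31 1d
[4] 0x07->0x13 len=3 : 0f 1d 04
[5] 0x08->0x0d len=2 : 1d 04
query mem[0x02]=0x1d, mem[0x0d]=0x1d, mem[0x08]=0x1d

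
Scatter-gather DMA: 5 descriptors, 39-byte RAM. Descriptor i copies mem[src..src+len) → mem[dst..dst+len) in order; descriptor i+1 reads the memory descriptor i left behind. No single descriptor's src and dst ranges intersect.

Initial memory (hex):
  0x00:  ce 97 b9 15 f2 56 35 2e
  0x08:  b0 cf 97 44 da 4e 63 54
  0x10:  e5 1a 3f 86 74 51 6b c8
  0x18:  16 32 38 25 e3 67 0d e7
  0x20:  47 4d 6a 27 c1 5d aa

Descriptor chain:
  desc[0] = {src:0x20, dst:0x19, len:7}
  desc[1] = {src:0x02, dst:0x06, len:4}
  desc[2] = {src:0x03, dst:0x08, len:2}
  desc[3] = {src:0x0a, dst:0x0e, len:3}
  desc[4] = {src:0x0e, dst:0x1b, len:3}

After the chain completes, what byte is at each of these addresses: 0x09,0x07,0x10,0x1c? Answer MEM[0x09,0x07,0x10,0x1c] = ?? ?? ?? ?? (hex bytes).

  after D0: wrote 7B at 0x19 = 474d6a27c15daa
  after D1: wrote 4B at 0x06 = b915f256
  after D2: wrote 2B at 0x08 = 15f2
  after D3: wrote 3B at 0x0e = 9744da
  after D4: wrote 3B at 0x1b = 9744da
query mem[0x09]=0xf2, mem[0x07]=0x15, mem[0x10]=0xda, mem[0x1c]=0x44

MEM[0x09,0x07,0x10,0x1c] = f2 15 da 44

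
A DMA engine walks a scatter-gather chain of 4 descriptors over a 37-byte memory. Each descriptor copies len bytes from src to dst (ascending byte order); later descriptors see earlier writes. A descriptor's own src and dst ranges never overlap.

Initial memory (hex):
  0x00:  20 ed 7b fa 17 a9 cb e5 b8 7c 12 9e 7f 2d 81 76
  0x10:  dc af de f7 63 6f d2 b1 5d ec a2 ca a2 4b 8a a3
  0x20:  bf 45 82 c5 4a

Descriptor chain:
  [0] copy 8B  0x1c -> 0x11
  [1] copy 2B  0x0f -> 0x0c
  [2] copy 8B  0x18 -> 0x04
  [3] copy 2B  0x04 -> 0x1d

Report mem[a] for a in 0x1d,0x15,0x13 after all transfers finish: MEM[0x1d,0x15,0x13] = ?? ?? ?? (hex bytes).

D0: mem[0x11..0x18] <- [a2 4b 8a a3 bf 45 82 c5]
D1: mem[0x0c..0x0d] <- [76 dc]
D2: mem[0x04..0x0b] <- [c5 ec a2 ca a2 4b 8a a3]
D3: mem[0x1d..0x1e] <- [c5 ec]
query mem[0x1d]=0xc5, mem[0x15]=0xbf, mem[0x13]=0x8a

MEM[0x1d,0x15,0x13] = c5 bf 8a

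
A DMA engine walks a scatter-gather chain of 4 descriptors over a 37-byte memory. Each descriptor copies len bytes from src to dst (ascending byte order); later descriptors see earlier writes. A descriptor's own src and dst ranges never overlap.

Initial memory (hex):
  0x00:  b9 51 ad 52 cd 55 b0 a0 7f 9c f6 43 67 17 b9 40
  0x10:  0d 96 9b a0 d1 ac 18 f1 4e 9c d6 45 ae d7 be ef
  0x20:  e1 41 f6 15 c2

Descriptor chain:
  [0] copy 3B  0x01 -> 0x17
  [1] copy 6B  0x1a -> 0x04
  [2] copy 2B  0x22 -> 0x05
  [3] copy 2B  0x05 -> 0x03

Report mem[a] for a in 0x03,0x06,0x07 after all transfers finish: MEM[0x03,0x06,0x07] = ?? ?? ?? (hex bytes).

#0 dst[0x17+3] := {0x51,0xad,0x52}
#1 dst[0x04+6] := {0xd6,0x45,0xae,0xd7,0xbe,0xef}
#2 dst[0x05+2] := {0xf6,0x15}
#3 dst[0x03+2] := {0xf6,0x15}
query mem[0x03]=0xf6, mem[0x06]=0x15, mem[0x07]=0xd7

MEM[0x03,0x06,0x07] = f6 15 d7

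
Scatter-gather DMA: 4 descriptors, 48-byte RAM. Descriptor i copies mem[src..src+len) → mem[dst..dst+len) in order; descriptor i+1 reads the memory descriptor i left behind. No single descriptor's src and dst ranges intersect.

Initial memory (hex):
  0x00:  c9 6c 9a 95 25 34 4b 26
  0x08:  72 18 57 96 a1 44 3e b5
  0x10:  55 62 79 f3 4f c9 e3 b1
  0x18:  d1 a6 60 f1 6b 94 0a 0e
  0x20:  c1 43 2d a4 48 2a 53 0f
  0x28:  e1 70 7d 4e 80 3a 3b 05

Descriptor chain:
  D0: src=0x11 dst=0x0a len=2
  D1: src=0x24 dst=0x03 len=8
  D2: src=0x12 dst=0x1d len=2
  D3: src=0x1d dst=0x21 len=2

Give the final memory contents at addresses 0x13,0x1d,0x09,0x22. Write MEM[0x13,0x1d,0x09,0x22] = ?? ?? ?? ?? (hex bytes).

#0 dst[0x0a+2] := {0x62,0x79}
#1 dst[0x03+8] := {0x48,0x2a,0x53,0x0f,0xe1,0x70,0x7d,0x4e}
#2 dst[0x1d+2] := {0x79,0xf3}
#3 dst[0x21+2] := {0x79,0xf3}
query mem[0x13]=0xf3, mem[0x1d]=0x79, mem[0x09]=0x7d, mem[0x22]=0xf3

MEM[0x13,0x1d,0x09,0x22] = f3 79 7d f3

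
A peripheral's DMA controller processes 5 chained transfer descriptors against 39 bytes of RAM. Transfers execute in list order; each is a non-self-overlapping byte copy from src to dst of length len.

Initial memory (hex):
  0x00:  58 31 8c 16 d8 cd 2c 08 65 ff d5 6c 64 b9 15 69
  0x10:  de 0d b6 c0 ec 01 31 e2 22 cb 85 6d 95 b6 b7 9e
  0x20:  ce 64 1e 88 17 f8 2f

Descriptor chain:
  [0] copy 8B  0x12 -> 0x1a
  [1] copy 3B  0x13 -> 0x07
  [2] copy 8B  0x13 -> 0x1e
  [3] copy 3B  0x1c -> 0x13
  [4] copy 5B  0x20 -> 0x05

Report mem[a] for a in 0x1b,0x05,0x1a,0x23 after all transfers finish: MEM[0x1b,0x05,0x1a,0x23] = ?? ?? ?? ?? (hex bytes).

[0] 0x12->0x1a len=8 : b6 c0 ec 01 31 e2 22 cb
[1] 0x13->0x07 len=3 : c0 ec 01
[2] 0x13->0x1e len=8 : c0 ec 01 31 e2 22 cb b6
[3] 0x1c->0x13 len=3 : ec 01 c0
[4] 0x20->0x05 len=5 : 01 31 e2 22 cb
query mem[0x1b]=0xc0, mem[0x05]=0x01, mem[0x1a]=0xb6, mem[0x23]=0x22

MEM[0x1b,0x05,0x1a,0x23] = c0 01 b6 22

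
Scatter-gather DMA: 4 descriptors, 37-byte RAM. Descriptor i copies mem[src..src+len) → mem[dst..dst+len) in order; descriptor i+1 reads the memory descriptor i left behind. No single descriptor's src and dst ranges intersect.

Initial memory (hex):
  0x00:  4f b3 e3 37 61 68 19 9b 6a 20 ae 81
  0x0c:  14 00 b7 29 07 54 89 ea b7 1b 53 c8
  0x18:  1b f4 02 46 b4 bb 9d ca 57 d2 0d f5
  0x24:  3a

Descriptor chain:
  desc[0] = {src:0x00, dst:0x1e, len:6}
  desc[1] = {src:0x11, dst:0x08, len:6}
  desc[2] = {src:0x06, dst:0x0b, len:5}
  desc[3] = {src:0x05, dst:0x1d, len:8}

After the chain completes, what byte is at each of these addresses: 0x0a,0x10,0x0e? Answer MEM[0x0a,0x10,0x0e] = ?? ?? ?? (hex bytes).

  after D0: wrote 6B at 0x1e = 4fb3e3376168
  after D1: wrote 6B at 0x08 = 5489eab71b53
  after D2: wrote 5B at 0x0b = 199b5489ea
  after D3: wrote 8B at 0x1d = 68199b5489ea199b
query mem[0x0a]=0xea, mem[0x10]=0x07, mem[0x0e]=0x89

MEM[0x0a,0x10,0x0e] = ea 07 89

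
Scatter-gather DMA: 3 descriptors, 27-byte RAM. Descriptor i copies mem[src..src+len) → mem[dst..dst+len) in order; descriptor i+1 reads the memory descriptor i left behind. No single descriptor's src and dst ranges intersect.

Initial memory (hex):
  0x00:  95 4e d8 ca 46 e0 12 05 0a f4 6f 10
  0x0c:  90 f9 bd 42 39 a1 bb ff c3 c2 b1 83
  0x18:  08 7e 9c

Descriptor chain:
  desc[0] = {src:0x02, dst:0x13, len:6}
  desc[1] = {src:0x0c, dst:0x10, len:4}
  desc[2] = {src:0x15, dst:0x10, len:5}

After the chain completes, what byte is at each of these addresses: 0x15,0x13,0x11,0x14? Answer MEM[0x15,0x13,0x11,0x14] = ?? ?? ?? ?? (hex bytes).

MEM[0x15,0x13,0x11,0x14] = 46 05 e0 7e

  after D0: wrote 6B at 0x13 = d8ca46e01205
  after D1: wrote 4B at 0x10 = 90f9bd42
  after D2: wrote 5B at 0x10 = 46e012057e
query mem[0x15]=0x46, mem[0x13]=0x05, mem[0x11]=0xe0, mem[0x14]=0x7e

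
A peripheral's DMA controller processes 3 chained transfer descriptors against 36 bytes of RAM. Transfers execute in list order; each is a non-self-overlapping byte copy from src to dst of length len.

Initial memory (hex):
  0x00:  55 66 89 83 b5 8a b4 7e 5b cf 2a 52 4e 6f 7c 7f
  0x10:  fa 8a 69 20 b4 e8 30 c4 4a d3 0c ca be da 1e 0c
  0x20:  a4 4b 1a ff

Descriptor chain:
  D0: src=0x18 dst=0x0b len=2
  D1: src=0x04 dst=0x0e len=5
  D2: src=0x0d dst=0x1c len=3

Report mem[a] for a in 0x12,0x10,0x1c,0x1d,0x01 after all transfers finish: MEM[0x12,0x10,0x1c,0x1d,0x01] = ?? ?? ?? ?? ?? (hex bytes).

#0 dst[0x0b+2] := {0x4a,0xd3}
#1 dst[0x0e+5] := {0xb5,0x8a,0xb4,0x7e,0x5b}
#2 dst[0x1c+3] := {0x6f,0xb5,0x8a}
query mem[0x12]=0x5b, mem[0x10]=0xb4, mem[0x1c]=0x6f, mem[0x1d]=0xb5, mem[0x01]=0x66

MEM[0x12,0x10,0x1c,0x1d,0x01] = 5b b4 6f b5 66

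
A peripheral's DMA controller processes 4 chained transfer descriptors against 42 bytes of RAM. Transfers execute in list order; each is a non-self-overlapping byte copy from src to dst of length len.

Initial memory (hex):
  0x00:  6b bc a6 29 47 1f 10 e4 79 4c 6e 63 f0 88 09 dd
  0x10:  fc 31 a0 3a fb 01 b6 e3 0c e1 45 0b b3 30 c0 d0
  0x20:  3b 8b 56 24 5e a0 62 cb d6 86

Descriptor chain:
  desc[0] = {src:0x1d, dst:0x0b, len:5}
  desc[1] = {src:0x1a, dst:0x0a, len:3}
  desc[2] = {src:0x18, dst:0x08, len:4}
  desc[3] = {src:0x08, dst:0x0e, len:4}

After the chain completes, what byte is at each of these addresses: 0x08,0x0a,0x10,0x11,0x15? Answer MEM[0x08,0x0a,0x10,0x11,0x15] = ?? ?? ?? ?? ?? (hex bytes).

#0 dst[0x0b+5] := {0x30,0xc0,0xd0,0x3b,0x8b}
#1 dst[0x0a+3] := {0x45,0x0b,0xb3}
#2 dst[0x08+4] := {0x0c,0xe1,0x45,0x0b}
#3 dst[0x0e+4] := {0x0c,0xe1,0x45,0x0b}
query mem[0x08]=0x0c, mem[0x0a]=0x45, mem[0x10]=0x45, mem[0x11]=0x0b, mem[0x15]=0x01

MEM[0x08,0x0a,0x10,0x11,0x15] = 0c 45 45 0b 01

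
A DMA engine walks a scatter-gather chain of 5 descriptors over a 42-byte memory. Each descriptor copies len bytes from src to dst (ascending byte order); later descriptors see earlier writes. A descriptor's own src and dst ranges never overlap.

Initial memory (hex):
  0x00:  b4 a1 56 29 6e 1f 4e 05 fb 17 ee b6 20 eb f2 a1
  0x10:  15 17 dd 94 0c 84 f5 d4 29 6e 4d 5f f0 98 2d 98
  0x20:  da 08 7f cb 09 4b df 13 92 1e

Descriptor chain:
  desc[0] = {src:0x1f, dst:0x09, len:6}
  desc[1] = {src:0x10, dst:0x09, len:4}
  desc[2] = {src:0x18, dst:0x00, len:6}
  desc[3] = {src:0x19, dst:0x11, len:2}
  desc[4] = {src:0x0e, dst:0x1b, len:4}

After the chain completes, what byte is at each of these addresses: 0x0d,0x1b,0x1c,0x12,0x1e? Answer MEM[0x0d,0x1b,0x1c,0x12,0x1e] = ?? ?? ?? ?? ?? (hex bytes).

  after D0: wrote 6B at 0x09 = 98da087fcb09
  after D1: wrote 4B at 0x09 = 1517dd94
  after D2: wrote 6B at 0x00 = 296e4d5ff098
  after D3: wrote 2B at 0x11 = 6e4d
  after D4: wrote 4B at 0x1b = 09a1156e
query mem[0x0d]=0xcb, mem[0x1b]=0x09, mem[0x1c]=0xa1, mem[0x12]=0x4d, mem[0x1e]=0x6e

MEM[0x0d,0x1b,0x1c,0x12,0x1e] = cb 09 a1 4d 6e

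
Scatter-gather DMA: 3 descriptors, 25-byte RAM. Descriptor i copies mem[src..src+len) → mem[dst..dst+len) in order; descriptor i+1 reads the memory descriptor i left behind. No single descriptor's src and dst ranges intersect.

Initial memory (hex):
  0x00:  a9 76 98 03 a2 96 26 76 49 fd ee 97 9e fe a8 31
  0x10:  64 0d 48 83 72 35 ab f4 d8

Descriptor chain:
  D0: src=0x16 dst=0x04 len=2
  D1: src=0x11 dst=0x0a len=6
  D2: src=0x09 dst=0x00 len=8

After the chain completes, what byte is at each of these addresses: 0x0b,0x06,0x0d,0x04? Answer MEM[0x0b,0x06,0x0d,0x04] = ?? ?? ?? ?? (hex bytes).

D0: mem[0x04..0x05] <- [ab f4]
D1: mem[0x0a..0x0f] <- [0d 48 83 72 35 ab]
D2: mem[0x00..0x07] <- [fd 0d 48 83 72 35 ab 64]
query mem[0x0b]=0x48, mem[0x06]=0xab, mem[0x0d]=0x72, mem[0x04]=0x72

MEM[0x0b,0x06,0x0d,0x04] = 48 ab 72 72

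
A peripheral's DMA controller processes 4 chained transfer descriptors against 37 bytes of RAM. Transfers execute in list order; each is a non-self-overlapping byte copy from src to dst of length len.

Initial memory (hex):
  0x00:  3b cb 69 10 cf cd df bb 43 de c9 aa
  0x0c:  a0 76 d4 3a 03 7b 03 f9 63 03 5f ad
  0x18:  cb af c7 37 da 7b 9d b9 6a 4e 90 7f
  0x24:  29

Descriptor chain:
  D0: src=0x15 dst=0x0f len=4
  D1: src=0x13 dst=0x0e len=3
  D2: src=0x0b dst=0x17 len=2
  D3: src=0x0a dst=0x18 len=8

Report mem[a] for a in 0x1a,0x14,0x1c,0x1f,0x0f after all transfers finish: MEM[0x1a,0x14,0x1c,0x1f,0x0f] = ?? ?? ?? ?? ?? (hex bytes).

MEM[0x1a,0x14,0x1c,0x1f,0x0f] = a0 63 f9 ad 63

#0 dst[0x0f+4] := {0x03,0x5f,0xad,0xcb}
#1 dst[0x0e+3] := {0xf9,0x63,0x03}
#2 dst[0x17+2] := {0xaa,0xa0}
#3 dst[0x18+8] := {0xc9,0xaa,0xa0,0x76,0xf9,0x63,0x03,0xad}
query mem[0x1a]=0xa0, mem[0x14]=0x63, mem[0x1c]=0xf9, mem[0x1f]=0xad, mem[0x0f]=0x63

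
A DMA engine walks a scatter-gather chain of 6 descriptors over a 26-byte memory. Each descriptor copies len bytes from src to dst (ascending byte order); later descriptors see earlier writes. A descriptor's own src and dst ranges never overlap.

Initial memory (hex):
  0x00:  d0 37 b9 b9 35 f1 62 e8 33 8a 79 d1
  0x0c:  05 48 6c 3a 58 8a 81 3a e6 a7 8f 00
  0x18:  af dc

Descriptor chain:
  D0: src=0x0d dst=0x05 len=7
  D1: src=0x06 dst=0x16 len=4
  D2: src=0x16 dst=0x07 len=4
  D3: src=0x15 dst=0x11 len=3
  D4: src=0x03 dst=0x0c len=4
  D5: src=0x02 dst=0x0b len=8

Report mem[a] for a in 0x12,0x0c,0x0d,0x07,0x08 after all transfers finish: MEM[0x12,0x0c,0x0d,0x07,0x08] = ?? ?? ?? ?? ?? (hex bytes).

MEM[0x12,0x0c,0x0d,0x07,0x08] = 58 b9 35 6c 3a

  after D0: wrote 7B at 0x05 = 486c3a588a813a
  after D1: wrote 4B at 0x16 = 6c3a588a
  after D2: wrote 4B at 0x07 = 6c3a588a
  after D3: wrote 3B at 0x11 = a76c3a
  after D4: wrote 4B at 0x0c = b935486c
  after D5: wrote 8B at 0x0b = b9b935486c6c3a58
query mem[0x12]=0x58, mem[0x0c]=0xb9, mem[0x0d]=0x35, mem[0x07]=0x6c, mem[0x08]=0x3a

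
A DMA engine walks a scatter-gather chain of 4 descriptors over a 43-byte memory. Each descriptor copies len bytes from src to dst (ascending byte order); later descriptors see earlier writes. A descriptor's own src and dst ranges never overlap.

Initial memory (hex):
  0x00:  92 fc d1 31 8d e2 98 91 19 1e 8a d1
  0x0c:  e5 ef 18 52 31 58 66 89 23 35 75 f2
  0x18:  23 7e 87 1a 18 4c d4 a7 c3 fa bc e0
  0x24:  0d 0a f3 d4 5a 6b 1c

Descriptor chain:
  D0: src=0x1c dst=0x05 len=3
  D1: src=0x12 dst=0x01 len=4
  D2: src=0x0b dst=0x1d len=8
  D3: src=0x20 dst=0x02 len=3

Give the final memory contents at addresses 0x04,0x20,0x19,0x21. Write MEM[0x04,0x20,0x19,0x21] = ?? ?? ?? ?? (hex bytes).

MEM[0x04,0x20,0x19,0x21] = 31 18 7e 52

[0] 0x1c->0x05 len=3 : 18 4c d4
[1] 0x12->0x01 len=4 : 66 89 23 35
[2] 0x0b->0x1d len=8 : d1 e5 ef 18 52 31 58 66
[3] 0x20->0x02 len=3 : 18 52 31
query mem[0x04]=0x31, mem[0x20]=0x18, mem[0x19]=0x7e, mem[0x21]=0x52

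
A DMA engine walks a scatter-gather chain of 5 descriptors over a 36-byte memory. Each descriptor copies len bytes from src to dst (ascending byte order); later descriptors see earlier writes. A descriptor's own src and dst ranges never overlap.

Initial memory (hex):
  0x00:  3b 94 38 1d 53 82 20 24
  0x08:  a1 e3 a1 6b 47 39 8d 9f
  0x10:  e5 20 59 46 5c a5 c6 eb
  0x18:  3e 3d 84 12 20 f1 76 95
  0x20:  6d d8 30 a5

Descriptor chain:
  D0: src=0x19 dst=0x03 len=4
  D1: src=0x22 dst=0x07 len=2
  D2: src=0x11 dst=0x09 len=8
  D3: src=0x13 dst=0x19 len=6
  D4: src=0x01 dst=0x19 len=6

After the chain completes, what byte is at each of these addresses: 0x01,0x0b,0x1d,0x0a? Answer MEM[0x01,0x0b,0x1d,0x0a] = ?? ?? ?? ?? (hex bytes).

MEM[0x01,0x0b,0x1d,0x0a] = 94 46 12 59

  after D0: wrote 4B at 0x03 = 3d841220
  after D1: wrote 2B at 0x07 = 30a5
  after D2: wrote 8B at 0x09 = 2059465ca5c6eb3e
  after D3: wrote 6B at 0x19 = 465ca5c6eb3e
  after D4: wrote 6B at 0x19 = 94383d841220
query mem[0x01]=0x94, mem[0x0b]=0x46, mem[0x1d]=0x12, mem[0x0a]=0x59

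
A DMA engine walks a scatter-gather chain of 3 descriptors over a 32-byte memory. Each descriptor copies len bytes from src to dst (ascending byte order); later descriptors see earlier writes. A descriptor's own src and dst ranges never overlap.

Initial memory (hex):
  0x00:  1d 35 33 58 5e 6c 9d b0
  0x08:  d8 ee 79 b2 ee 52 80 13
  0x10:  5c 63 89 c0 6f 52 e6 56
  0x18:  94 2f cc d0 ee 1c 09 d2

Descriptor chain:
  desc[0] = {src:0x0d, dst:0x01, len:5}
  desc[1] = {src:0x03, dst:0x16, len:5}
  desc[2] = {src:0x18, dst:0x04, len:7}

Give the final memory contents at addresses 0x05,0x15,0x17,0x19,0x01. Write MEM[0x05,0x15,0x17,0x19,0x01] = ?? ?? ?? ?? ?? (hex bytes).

MEM[0x05,0x15,0x17,0x19,0x01] = 9d 52 5c 9d 52

  after D0: wrote 5B at 0x01 = 5280135c63
  after D1: wrote 5B at 0x16 = 135c639db0
  after D2: wrote 7B at 0x04 = 639db0d0ee1c09
query mem[0x05]=0x9d, mem[0x15]=0x52, mem[0x17]=0x5c, mem[0x19]=0x9d, mem[0x01]=0x52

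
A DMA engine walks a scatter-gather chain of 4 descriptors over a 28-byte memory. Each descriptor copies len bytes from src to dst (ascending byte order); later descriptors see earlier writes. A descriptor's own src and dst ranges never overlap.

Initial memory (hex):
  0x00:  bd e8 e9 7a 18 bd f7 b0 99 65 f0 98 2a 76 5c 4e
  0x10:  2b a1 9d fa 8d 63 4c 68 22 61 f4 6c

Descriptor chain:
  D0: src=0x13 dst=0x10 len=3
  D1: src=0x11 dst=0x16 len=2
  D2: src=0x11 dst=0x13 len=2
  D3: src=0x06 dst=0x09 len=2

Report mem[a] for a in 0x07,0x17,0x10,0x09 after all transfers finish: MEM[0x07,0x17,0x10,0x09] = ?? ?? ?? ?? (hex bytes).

#0 dst[0x10+3] := {0xfa,0x8d,0x63}
#1 dst[0x16+2] := {0x8d,0x63}
#2 dst[0x13+2] := {0x8d,0x63}
#3 dst[0x09+2] := {0xf7,0xb0}
query mem[0x07]=0xb0, mem[0x17]=0x63, mem[0x10]=0xfa, mem[0x09]=0xf7

MEM[0x07,0x17,0x10,0x09] = b0 63 fa f7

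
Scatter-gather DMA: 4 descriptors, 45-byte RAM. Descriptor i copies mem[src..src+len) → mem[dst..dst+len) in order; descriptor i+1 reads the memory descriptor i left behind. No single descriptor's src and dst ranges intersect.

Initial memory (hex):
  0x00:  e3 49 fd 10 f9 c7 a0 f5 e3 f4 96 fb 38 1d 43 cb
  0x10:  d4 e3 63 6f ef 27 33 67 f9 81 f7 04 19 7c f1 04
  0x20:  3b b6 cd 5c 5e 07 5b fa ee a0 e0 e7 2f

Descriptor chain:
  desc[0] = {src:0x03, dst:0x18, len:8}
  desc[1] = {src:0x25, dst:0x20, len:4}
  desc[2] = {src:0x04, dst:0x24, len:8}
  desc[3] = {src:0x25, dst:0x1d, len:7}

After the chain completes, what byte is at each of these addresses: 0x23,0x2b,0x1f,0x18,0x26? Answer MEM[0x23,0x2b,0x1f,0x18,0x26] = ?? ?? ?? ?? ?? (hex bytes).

MEM[0x23,0x2b,0x1f,0x18,0x26] = fb fb f5 10 a0

D0: mem[0x18..0x1f] <- [10 f9 c7 a0 f5 e3 f4 96]
D1: mem[0x20..0x23] <- [07 5b fa ee]
D2: mem[0x24..0x2b] <- [f9 c7 a0 f5 e3 f4 96 fb]
D3: mem[0x1d..0x23] <- [c7 a0 f5 e3 f4 96 fb]
query mem[0x23]=0xfb, mem[0x2b]=0xfb, mem[0x1f]=0xf5, mem[0x18]=0x10, mem[0x26]=0xa0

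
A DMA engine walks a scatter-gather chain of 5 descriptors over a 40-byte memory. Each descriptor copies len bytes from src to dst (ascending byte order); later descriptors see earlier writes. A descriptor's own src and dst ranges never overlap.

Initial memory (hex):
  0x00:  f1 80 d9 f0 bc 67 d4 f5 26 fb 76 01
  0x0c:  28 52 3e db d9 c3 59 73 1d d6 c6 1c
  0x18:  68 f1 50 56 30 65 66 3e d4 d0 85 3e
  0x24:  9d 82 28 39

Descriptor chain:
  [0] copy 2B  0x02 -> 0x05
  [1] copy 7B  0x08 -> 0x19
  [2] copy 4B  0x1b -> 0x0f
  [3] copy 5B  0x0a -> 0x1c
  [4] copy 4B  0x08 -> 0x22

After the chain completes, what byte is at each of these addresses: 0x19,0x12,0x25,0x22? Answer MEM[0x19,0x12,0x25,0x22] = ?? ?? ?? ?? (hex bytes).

MEM[0x19,0x12,0x25,0x22] = 26 52 01 26

  after D0: wrote 2B at 0x05 = d9f0
  after D1: wrote 7B at 0x19 = 26fb760128523e
  after D2: wrote 4B at 0x0f = 76012852
  after D3: wrote 5B at 0x1c = 760128523e
  after D4: wrote 4B at 0x22 = 26fb7601
query mem[0x19]=0x26, mem[0x12]=0x52, mem[0x25]=0x01, mem[0x22]=0x26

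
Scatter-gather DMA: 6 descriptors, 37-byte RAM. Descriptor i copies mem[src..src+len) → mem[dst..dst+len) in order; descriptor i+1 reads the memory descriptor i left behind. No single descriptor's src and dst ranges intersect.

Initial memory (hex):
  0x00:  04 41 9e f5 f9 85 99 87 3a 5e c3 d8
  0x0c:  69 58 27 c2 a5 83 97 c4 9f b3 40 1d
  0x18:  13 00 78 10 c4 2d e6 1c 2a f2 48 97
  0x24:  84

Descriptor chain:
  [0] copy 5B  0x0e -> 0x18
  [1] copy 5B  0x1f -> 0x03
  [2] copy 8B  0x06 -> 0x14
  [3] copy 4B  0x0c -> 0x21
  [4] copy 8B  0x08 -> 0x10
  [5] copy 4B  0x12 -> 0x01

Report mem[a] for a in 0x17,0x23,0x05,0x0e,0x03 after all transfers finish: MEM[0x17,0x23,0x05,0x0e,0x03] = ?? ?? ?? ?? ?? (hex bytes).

MEM[0x17,0x23,0x05,0x0e,0x03] = c2 27 f2 27 69

[0] 0x0e->0x18 len=5 : 27 c2 a5 83 97
[1] 0x1f->0x03 len=5 : 1c 2a f2 48 97
[2] 0x06->0x14 len=8 : 48 97 3a 5e c3 d8 69 58
[3] 0x0c->0x21 len=4 : 69 58 27 c2
[4] 0x08->0x10 len=8 : 3a 5e c3 d8 69 58 27 c2
[5] 0x12->0x01 len=4 : c3 d8 69 58
query mem[0x17]=0xc2, mem[0x23]=0x27, mem[0x05]=0xf2, mem[0x0e]=0x27, mem[0x03]=0x69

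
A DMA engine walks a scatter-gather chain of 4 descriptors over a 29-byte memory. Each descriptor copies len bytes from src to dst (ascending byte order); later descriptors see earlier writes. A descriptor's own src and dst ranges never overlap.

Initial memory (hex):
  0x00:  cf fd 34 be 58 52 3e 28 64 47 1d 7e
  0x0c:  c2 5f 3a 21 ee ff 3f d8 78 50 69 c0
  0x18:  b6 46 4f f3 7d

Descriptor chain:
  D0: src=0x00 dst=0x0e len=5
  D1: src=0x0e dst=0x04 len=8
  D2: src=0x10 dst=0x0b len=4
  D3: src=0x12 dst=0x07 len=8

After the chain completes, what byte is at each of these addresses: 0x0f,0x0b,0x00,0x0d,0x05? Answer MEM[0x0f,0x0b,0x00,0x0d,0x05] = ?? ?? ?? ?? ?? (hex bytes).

MEM[0x0f,0x0b,0x00,0x0d,0x05] = fd 69 cf b6 fd

#0 dst[0x0e+5] := {0xcf,0xfd,0x34,0xbe,0x58}
#1 dst[0x04+8] := {0xcf,0xfd,0x34,0xbe,0x58,0xd8,0x78,0x50}
#2 dst[0x0b+4] := {0x34,0xbe,0x58,0xd8}
#3 dst[0x07+8] := {0x58,0xd8,0x78,0x50,0x69,0xc0,0xb6,0x46}
query mem[0x0f]=0xfd, mem[0x0b]=0x69, mem[0x00]=0xcf, mem[0x0d]=0xb6, mem[0x05]=0xfd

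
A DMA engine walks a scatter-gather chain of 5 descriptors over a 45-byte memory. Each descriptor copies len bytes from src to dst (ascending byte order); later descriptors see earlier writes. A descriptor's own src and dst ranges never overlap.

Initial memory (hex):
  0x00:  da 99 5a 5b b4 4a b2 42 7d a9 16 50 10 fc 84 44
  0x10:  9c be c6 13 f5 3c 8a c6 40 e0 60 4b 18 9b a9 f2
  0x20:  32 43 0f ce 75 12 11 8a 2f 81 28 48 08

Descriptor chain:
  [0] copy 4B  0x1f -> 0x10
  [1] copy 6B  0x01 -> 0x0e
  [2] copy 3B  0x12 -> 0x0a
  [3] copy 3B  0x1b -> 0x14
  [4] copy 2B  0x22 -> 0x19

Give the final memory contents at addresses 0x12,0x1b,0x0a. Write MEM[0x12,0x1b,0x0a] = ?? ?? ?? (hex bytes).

[0] 0x1f->0x10 len=4 : f2 32 43 0f
[1] 0x01->0x0e len=6 : 99 5a 5b b4 4a b2
[2] 0x12->0x0a len=3 : 4a b2 f5
[3] 0x1b->0x14 len=3 : 4b 18 9b
[4] 0x22->0x19 len=2 : 0f ce
query mem[0x12]=0x4a, mem[0x1b]=0x4b, mem[0x0a]=0x4a

MEM[0x12,0x1b,0x0a] = 4a 4b 4a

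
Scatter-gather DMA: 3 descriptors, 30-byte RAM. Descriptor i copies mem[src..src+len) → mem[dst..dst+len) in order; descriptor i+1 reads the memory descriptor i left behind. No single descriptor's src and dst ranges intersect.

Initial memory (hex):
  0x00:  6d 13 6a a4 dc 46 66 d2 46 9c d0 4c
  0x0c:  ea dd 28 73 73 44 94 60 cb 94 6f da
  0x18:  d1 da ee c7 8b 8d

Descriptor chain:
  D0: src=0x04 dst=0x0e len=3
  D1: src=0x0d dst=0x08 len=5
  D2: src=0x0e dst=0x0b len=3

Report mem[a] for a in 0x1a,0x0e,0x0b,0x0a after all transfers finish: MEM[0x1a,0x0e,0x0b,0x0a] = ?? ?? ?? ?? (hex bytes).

MEM[0x1a,0x0e,0x0b,0x0a] = ee dc dc 46

D0: mem[0x0e..0x10] <- [dc 46 66]
D1: mem[0x08..0x0c] <- [dd dc 46 66 44]
D2: mem[0x0b..0x0d] <- [dc 46 66]
query mem[0x1a]=0xee, mem[0x0e]=0xdc, mem[0x0b]=0xdc, mem[0x0a]=0x46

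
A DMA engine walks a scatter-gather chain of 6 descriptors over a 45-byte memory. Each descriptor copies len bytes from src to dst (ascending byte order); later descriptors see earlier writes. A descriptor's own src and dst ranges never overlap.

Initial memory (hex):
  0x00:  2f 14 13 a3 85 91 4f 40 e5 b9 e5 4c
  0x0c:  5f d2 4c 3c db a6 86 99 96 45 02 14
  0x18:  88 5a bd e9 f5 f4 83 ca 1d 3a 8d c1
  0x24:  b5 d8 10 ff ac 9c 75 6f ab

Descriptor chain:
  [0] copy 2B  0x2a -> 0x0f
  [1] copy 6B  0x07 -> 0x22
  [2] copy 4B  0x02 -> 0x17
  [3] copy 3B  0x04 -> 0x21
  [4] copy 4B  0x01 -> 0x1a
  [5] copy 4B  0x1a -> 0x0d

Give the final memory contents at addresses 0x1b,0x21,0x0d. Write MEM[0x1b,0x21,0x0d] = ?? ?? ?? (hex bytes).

#0 dst[0x0f+2] := {0x75,0x6f}
#1 dst[0x22+6] := {0x40,0xe5,0xb9,0xe5,0x4c,0x5f}
#2 dst[0x17+4] := {0x13,0xa3,0x85,0x91}
#3 dst[0x21+3] := {0x85,0x91,0x4f}
#4 dst[0x1a+4] := {0x14,0x13,0xa3,0x85}
#5 dst[0x0d+4] := {0x14,0x13,0xa3,0x85}
query mem[0x1b]=0x13, mem[0x21]=0x85, mem[0x0d]=0x14

MEM[0x1b,0x21,0x0d] = 13 85 14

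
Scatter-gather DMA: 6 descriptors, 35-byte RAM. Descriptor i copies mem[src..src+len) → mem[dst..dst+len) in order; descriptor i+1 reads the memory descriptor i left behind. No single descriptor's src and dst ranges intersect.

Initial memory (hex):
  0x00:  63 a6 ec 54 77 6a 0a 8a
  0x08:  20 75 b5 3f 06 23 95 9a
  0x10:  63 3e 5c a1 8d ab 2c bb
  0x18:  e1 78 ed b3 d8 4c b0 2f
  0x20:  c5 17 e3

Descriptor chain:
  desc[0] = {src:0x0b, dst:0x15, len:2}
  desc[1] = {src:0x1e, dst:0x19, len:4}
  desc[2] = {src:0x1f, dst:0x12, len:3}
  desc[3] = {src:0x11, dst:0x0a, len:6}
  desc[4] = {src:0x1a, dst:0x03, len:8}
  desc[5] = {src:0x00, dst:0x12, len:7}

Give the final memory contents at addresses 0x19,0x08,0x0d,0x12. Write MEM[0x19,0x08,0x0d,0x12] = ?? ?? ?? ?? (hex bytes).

[0] 0x0b->0x15 len=2 : 3f 06
[1] 0x1e->0x19 len=4 : b0 2f c5 17
[2] 0x1f->0x12 len=3 : 2f c5 17
[3] 0x11->0x0a len=6 : 3e 2f c5 17 3f 06
[4] 0x1a->0x03 len=8 : 2f c5 17 4c b0 2f c5 17
[5] 0x00->0x12 len=7 : 63 a6 ec 2f c5 17 4c
query mem[0x19]=0xb0, mem[0x08]=0x2f, mem[0x0d]=0x17, mem[0x12]=0x63

MEM[0x19,0x08,0x0d,0x12] = b0 2f 17 63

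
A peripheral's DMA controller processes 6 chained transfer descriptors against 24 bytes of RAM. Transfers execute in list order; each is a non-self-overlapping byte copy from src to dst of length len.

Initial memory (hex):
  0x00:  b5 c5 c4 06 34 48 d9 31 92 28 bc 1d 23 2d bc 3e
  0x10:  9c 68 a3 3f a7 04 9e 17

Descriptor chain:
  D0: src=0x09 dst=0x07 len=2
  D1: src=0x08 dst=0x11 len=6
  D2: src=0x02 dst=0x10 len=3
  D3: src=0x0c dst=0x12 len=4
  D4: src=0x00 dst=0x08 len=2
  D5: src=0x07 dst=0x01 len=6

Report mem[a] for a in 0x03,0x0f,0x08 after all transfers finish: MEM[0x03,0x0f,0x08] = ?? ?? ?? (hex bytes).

  after D0: wrote 2B at 0x07 = 28bc
  after D1: wrote 6B at 0x11 = bc28bc1d232d
  after D2: wrote 3B at 0x10 = c40634
  after D3: wrote 4B at 0x12 = 232dbc3e
  after D4: wrote 2B at 0x08 = b5c5
  after D5: wrote 6B at 0x01 = 28b5c5bc1d23
query mem[0x03]=0xc5, mem[0x0f]=0x3e, mem[0x08]=0xb5

MEM[0x03,0x0f,0x08] = c5 3e b5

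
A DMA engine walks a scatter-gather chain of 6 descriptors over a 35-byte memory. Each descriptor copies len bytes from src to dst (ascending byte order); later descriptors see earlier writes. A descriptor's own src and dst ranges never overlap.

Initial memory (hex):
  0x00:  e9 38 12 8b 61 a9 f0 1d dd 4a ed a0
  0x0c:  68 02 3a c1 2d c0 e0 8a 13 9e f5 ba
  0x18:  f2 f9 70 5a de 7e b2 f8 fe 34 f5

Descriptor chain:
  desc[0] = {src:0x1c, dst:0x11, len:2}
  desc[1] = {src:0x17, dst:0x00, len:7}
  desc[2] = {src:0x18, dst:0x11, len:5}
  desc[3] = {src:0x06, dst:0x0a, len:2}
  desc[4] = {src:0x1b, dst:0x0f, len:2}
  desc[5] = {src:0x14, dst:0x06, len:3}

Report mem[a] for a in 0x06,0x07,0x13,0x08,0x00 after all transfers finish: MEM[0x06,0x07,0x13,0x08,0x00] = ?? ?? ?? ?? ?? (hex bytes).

D0: mem[0x11..0x12] <- [de 7e]
D1: mem[0x00..0x06] <- [ba f2 f9 70 5a de 7e]
D2: mem[0x11..0x15] <- [f2 f9 70 5a de]
D3: mem[0x0a..0x0b] <- [7e 1d]
D4: mem[0x0f..0x10] <- [5a de]
D5: mem[0x06..0x08] <- [5a de f5]
query mem[0x06]=0x5a, mem[0x07]=0xde, mem[0x13]=0x70, mem[0x08]=0xf5, mem[0x00]=0xba

MEM[0x06,0x07,0x13,0x08,0x00] = 5a de 70 f5 ba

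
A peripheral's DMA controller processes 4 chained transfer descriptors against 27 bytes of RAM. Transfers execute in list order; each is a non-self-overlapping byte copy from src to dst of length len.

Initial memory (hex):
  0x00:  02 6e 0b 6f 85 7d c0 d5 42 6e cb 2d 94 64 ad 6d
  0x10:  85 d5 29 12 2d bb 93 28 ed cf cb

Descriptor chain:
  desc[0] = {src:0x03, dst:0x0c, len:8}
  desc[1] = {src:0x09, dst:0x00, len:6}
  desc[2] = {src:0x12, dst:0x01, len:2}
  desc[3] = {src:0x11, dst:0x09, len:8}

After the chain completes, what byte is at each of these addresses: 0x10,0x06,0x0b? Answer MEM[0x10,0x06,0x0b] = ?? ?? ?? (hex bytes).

MEM[0x10,0x06,0x0b] = ed c0 cb

D0: mem[0x0c..0x13] <- [6f 85 7d c0 d5 42 6e cb]
D1: mem[0x00..0x05] <- [6e cb 2d 6f 85 7d]
D2: mem[0x01..0x02] <- [6e cb]
D3: mem[0x09..0x10] <- [42 6e cb 2d bb 93 28 ed]
query mem[0x10]=0xed, mem[0x06]=0xc0, mem[0x0b]=0xcb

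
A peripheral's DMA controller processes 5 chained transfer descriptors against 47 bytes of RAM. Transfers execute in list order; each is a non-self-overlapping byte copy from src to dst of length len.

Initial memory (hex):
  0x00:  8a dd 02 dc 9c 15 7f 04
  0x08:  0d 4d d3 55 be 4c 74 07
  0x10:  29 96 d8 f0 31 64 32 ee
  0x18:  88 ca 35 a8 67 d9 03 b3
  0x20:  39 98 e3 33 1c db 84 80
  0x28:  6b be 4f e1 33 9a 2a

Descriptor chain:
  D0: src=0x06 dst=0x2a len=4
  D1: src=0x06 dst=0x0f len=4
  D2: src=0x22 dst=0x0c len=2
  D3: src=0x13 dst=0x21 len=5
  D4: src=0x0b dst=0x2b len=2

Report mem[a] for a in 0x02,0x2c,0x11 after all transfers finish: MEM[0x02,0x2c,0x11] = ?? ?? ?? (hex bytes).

[0] 0x06->0x2a len=4 : 7f 04 0d 4d
[1] 0x06->0x0f len=4 : 7f 04 0d 4d
[2] 0x22->0x0c len=2 : e3 33
[3] 0x13->0x21 len=5 : f0 31 64 32 ee
[4] 0x0b->0x2b len=2 : 55 e3
query mem[0x02]=0x02, mem[0x2c]=0xe3, mem[0x11]=0x0d

MEM[0x02,0x2c,0x11] = 02 e3 0d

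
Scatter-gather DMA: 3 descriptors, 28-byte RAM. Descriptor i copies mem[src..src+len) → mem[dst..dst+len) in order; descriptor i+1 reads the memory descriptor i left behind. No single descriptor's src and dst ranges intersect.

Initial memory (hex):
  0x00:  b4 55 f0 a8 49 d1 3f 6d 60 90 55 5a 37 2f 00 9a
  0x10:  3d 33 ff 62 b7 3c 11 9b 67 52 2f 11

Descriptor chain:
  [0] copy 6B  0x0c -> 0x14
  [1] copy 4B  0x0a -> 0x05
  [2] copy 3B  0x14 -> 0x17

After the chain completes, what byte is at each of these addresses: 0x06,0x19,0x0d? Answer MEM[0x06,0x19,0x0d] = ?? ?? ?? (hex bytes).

MEM[0x06,0x19,0x0d] = 5a 00 2f

#0 dst[0x14+6] := {0x37,0x2f,0x00,0x9a,0x3d,0x33}
#1 dst[0x05+4] := {0x55,0x5a,0x37,0x2f}
#2 dst[0x17+3] := {0x37,0x2f,0x00}
query mem[0x06]=0x5a, mem[0x19]=0x00, mem[0x0d]=0x2f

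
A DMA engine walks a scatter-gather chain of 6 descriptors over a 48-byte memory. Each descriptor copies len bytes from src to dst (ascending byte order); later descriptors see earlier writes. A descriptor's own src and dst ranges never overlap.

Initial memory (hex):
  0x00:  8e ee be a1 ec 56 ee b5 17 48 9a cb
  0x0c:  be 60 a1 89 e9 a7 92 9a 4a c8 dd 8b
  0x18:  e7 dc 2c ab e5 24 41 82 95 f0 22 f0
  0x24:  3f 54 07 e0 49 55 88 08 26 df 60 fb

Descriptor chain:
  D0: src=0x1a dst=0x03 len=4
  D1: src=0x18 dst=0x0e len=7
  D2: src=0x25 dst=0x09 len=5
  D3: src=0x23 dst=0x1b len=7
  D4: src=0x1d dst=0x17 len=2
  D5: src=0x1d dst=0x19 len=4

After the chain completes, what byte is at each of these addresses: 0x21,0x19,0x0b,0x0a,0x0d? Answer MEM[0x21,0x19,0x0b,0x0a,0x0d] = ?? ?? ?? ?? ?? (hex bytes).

D0: mem[0x03..0x06] <- [2c ab e5 24]
D1: mem[0x0e..0x14] <- [e7 dc 2c ab e5 24 41]
D2: mem[0x09..0x0d] <- [54 07 e0 49 55]
D3: mem[0x1b..0x21] <- [f0 3f 54 07 e0 49 55]
D4: mem[0x17..0x18] <- [54 07]
D5: mem[0x19..0x1c] <- [54 07 e0 49]
query mem[0x21]=0x55, mem[0x19]=0x54, mem[0x0b]=0xe0, mem[0x0a]=0x07, mem[0x0d]=0x55

MEM[0x21,0x19,0x0b,0x0a,0x0d] = 55 54 e0 07 55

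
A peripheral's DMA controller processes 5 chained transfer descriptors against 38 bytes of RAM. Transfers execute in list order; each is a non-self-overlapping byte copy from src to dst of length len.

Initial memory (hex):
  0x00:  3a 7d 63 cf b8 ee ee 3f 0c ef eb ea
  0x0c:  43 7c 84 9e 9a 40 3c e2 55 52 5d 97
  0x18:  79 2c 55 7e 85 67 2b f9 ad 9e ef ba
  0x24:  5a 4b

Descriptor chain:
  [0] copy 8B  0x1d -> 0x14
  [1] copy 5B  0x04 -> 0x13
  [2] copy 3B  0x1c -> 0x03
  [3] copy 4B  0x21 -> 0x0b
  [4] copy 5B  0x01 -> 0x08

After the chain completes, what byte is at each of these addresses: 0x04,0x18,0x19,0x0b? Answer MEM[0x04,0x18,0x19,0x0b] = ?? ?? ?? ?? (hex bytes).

MEM[0x04,0x18,0x19,0x0b] = 67 9e ef 67

D0: mem[0x14..0x1b] <- [67 2b f9 ad 9e ef ba 5a]
D1: mem[0x13..0x17] <- [b8 ee ee 3f 0c]
D2: mem[0x03..0x05] <- [85 67 2b]
D3: mem[0x0b..0x0e] <- [9e ef ba 5a]
D4: mem[0x08..0x0c] <- [7d 63 85 67 2b]
query mem[0x04]=0x67, mem[0x18]=0x9e, mem[0x19]=0xef, mem[0x0b]=0x67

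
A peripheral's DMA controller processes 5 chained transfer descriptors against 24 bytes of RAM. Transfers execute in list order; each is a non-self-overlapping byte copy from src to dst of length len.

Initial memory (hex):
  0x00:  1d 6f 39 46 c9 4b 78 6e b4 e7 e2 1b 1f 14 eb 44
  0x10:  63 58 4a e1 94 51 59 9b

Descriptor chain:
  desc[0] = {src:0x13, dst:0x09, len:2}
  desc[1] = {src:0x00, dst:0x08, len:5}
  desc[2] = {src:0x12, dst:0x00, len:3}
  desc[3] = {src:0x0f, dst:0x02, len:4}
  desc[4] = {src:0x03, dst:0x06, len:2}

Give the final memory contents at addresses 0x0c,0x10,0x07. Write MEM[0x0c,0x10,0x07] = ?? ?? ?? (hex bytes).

MEM[0x0c,0x10,0x07] = c9 63 58

D0: mem[0x09..0x0a] <- [e1 94]
D1: mem[0x08..0x0c] <- [1d 6f 39 46 c9]
D2: mem[0x00..0x02] <- [4a e1 94]
D3: mem[0x02..0x05] <- [44 63 58 4a]
D4: mem[0x06..0x07] <- [63 58]
query mem[0x0c]=0xc9, mem[0x10]=0x63, mem[0x07]=0x58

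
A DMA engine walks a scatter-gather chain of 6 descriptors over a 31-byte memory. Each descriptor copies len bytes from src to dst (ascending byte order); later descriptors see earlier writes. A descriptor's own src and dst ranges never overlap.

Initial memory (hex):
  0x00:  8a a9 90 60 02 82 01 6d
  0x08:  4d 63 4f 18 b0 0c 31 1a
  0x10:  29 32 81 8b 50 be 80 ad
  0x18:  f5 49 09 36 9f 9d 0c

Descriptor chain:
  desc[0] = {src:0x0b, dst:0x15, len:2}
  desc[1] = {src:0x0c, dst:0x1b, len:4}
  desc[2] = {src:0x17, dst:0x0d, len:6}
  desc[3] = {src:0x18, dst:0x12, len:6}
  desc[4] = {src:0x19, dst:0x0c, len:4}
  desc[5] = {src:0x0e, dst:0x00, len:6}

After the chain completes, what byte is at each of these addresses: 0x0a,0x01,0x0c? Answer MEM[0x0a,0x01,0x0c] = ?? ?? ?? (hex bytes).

MEM[0x0a,0x01,0x0c] = 4f 0c 49

[0] 0x0b->0x15 len=2 : 18 b0
[1] 0x0c->0x1b len=4 : b0 0c 31 1a
[2] 0x17->0x0d len=6 : ad f5 49 09 b0 0c
[3] 0x18->0x12 len=6 : f5 49 09 b0 0c 31
[4] 0x19->0x0c len=4 : 49 09 b0 0c
[5] 0x0e->0x00 len=6 : b0 0c 09 b0 f5 49
query mem[0x0a]=0x4f, mem[0x01]=0x0c, mem[0x0c]=0x49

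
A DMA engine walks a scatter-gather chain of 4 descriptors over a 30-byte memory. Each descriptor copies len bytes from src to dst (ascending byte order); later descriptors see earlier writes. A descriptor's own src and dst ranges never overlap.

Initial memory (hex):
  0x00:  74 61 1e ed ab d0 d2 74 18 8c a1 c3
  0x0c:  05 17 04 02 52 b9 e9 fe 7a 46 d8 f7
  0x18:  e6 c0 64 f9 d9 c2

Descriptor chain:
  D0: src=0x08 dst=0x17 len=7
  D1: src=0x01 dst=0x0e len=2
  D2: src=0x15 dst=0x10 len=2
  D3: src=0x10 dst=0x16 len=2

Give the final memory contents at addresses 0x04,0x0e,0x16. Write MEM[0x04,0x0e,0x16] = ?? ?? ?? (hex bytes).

MEM[0x04,0x0e,0x16] = ab 61 46

#0 dst[0x17+7] := {0x18,0x8c,0xa1,0xc3,0x05,0x17,0x04}
#1 dst[0x0e+2] := {0x61,0x1e}
#2 dst[0x10+2] := {0x46,0xd8}
#3 dst[0x16+2] := {0x46,0xd8}
query mem[0x04]=0xab, mem[0x0e]=0x61, mem[0x16]=0x46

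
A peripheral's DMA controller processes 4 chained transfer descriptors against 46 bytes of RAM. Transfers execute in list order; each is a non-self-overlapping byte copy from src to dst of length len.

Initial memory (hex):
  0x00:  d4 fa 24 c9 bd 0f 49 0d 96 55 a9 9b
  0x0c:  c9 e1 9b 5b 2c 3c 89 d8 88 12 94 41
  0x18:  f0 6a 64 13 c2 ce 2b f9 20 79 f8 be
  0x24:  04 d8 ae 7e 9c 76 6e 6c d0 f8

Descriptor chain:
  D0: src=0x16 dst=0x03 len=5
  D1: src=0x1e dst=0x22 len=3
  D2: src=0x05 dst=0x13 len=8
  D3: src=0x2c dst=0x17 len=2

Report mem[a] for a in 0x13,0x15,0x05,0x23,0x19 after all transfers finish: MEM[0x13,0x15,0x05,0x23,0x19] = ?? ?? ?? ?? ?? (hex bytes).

[0] 0x16->0x03 len=5 : 94 41 f0 6a 64
[1] 0x1e->0x22 len=3 : 2b f9 20
[2] 0x05->0x13 len=8 : f0 6a 64 96 55 a9 9b c9
[3] 0x2c->0x17 len=2 : d0 f8
query mem[0x13]=0xf0, mem[0x15]=0x64, mem[0x05]=0xf0, mem[0x23]=0xf9, mem[0x19]=0x9b

MEM[0x13,0x15,0x05,0x23,0x19] = f0 64 f0 f9 9b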